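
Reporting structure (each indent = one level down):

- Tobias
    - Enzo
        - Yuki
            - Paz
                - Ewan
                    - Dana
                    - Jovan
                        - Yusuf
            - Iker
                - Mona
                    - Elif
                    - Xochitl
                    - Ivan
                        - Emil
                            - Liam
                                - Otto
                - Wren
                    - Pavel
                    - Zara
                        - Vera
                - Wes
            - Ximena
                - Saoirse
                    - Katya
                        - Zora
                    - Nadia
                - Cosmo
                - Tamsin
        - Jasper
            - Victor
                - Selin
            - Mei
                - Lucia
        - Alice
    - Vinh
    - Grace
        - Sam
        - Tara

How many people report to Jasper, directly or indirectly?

4

Jasper directly manages Victor, Mei. Under Victor: Selin (1). Under Mei: Lucia (1). So Jasper's organization is 2 direct reports plus everyone under them: 2 + 2 = 4.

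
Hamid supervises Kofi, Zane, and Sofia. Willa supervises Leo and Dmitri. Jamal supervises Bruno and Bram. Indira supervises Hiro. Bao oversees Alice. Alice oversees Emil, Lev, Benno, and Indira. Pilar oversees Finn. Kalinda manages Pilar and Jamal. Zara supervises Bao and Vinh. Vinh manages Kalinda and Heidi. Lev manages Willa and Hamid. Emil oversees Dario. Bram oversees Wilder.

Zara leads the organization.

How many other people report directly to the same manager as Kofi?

2

Kofi reports to Hamid. Hamid's other direct reports are Sofia, Zane — 2 peers.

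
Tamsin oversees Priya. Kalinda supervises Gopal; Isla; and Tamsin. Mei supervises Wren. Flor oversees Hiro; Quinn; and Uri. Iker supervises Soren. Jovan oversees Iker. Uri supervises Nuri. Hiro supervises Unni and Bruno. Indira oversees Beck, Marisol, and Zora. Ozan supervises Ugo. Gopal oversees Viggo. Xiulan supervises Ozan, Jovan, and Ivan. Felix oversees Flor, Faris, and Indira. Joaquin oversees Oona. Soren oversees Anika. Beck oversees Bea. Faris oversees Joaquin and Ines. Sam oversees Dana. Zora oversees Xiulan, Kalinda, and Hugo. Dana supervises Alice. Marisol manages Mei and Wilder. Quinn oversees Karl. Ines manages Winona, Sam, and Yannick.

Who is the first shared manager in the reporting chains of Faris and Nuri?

Faris's chain of managers is Felix. Nuri's chain of managers is Uri, Flor, Felix. The first manager that appears in both chains is Felix.

Felix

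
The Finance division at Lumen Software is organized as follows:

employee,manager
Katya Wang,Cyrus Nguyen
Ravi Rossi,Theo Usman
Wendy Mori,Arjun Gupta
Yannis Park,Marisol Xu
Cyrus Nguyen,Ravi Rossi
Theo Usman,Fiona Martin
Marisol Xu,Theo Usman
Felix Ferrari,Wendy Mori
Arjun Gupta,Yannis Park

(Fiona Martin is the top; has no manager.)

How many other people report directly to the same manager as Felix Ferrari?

0

Felix Ferrari reports to Wendy Mori, and Wendy Mori has no other direct reports. Felix Ferrari has 0 peers.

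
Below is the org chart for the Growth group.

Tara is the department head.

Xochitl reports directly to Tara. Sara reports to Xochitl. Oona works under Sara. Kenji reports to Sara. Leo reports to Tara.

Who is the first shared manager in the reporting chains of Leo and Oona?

Leo's chain of managers is Tara. Oona's chain of managers is Sara, Xochitl, Tara. The first manager that appears in both chains is Tara.

Tara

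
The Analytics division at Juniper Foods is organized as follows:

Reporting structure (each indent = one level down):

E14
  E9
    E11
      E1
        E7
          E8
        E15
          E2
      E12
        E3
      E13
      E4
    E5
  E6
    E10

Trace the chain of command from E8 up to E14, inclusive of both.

E8 reports to E7. E7 reports to E1. E1 reports to E11. E11 reports to E9. E9 reports to E14. E14 is at the top.

E8 -> E7 -> E1 -> E11 -> E9 -> E14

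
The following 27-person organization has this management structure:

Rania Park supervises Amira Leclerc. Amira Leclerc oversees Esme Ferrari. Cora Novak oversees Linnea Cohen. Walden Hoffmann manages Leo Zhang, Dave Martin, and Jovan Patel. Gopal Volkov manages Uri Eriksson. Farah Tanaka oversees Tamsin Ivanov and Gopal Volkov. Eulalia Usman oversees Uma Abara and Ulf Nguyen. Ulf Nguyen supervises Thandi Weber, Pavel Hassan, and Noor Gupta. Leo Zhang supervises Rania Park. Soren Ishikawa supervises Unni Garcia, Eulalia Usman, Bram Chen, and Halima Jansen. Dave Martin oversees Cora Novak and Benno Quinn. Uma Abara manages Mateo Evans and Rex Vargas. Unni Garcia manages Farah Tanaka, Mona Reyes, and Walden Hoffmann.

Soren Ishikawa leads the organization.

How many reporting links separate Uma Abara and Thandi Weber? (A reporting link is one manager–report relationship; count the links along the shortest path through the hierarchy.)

3

Uma Abara is 1 level below Eulalia Usman, and Thandi Weber is 2 levels below Eulalia Usman (their lowest common manager). The shortest path runs up from Uma Abara to Eulalia Usman and back down to Thandi Weber: 1 + 2 = 3 links.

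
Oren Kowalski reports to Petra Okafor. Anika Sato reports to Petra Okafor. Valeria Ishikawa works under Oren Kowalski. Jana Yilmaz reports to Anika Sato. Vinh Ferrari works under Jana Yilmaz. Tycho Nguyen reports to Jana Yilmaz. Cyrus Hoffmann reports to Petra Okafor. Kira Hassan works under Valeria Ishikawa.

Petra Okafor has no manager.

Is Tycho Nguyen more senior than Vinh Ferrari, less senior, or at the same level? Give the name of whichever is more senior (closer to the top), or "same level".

Both Tycho Nguyen and Vinh Ferrari are 3 levels below Petra Okafor.

same level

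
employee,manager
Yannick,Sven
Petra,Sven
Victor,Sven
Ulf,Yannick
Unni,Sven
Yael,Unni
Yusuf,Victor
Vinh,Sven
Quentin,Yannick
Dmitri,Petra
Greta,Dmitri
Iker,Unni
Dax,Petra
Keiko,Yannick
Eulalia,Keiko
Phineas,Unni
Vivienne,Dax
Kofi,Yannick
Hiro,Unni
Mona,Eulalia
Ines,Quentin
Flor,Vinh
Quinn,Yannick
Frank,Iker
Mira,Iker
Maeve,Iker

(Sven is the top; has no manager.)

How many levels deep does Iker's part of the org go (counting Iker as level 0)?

1

The longest chain under Iker runs Iker → Maeve, which is 1 level below Iker.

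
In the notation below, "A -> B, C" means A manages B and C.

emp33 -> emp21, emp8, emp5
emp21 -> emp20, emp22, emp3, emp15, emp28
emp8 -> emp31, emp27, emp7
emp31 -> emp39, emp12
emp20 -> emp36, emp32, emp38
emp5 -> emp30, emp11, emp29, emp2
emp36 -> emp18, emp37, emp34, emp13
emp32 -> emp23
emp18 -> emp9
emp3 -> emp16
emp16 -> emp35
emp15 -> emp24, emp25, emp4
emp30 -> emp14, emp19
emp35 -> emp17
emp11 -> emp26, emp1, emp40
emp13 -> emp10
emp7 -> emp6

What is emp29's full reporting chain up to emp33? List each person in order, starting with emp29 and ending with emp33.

emp29 reports to emp5. emp5 reports to emp33. emp33 is at the top.

emp29 -> emp5 -> emp33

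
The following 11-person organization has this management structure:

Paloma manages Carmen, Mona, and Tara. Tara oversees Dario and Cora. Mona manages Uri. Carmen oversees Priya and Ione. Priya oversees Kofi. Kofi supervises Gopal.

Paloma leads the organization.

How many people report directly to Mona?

Mona directly manages Uri. That is 1 direct report.

1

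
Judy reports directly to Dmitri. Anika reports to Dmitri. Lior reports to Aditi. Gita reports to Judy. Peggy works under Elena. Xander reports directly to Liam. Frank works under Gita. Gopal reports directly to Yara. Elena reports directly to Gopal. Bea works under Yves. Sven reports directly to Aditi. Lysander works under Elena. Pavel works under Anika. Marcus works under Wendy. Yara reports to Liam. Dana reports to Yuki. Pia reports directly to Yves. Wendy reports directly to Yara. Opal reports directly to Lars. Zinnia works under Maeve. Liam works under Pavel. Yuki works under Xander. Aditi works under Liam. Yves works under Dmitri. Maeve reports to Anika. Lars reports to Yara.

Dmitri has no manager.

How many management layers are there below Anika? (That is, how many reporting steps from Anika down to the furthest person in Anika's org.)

The longest chain under Anika runs Anika → Pavel → Liam → Yara → Gopal → Elena → Peggy, which is 6 levels below Anika.

6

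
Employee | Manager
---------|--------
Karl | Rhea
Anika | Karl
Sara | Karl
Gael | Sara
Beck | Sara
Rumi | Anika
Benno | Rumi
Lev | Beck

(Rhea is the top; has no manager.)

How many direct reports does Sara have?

2

Sara directly manages Gael, Beck. That is 2 direct reports.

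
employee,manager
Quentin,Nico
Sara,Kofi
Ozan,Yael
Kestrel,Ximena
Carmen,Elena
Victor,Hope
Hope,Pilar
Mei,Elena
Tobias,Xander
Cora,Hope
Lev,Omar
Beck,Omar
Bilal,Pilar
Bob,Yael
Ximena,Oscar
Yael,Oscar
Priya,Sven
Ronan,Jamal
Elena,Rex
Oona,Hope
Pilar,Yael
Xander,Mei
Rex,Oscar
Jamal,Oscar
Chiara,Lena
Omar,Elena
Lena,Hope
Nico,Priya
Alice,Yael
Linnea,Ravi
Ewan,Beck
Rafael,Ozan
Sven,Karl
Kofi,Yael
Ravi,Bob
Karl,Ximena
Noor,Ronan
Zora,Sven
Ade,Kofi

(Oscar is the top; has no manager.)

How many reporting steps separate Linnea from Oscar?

Chain from Linnea up to Oscar: Linnea → Ravi → Bob → Yael → Oscar. That is 4 steps up, so Linnea is 4 levels below Oscar.

4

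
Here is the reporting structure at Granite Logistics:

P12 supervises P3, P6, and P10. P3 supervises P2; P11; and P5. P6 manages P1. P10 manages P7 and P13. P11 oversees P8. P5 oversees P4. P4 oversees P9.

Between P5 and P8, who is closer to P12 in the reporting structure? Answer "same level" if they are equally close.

P5

P5 is 2 levels below P12; P8 is 3. P5 is higher.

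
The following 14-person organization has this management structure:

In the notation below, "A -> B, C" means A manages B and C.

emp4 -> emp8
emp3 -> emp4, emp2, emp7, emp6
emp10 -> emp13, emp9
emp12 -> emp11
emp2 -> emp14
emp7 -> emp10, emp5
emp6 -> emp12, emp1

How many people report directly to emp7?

2

emp7 directly manages emp10, emp5. That is 2 direct reports.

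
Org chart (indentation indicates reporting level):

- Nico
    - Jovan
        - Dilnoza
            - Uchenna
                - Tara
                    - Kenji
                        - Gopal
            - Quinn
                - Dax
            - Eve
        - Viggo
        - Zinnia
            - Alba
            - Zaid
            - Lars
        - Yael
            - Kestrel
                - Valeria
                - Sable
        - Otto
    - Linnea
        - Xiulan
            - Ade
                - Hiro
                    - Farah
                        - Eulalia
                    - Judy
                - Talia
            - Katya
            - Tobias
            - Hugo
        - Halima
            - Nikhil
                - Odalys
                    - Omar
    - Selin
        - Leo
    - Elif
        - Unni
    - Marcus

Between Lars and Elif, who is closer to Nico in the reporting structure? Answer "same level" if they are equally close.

Elif

Lars is 3 levels below Nico; Elif is 1. Elif is higher.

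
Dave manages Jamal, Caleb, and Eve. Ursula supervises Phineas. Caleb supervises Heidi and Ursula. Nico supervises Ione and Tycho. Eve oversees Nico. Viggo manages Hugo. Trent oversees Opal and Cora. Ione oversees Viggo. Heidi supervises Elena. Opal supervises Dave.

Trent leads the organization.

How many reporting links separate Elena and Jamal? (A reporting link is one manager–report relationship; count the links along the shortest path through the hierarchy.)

Elena is 3 levels below Dave, and Jamal is 1 level below Dave (their lowest common manager). The shortest path runs up from Elena to Dave and back down to Jamal: 3 + 1 = 4 links.

4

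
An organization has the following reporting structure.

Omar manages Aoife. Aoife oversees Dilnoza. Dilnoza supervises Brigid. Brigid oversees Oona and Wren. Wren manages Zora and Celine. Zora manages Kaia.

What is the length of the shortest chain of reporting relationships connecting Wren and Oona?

2

Wren is 1 level below Brigid, and Oona is 1 level below Brigid (their lowest common manager). The shortest path runs up from Wren to Brigid and back down to Oona: 1 + 1 = 2 links.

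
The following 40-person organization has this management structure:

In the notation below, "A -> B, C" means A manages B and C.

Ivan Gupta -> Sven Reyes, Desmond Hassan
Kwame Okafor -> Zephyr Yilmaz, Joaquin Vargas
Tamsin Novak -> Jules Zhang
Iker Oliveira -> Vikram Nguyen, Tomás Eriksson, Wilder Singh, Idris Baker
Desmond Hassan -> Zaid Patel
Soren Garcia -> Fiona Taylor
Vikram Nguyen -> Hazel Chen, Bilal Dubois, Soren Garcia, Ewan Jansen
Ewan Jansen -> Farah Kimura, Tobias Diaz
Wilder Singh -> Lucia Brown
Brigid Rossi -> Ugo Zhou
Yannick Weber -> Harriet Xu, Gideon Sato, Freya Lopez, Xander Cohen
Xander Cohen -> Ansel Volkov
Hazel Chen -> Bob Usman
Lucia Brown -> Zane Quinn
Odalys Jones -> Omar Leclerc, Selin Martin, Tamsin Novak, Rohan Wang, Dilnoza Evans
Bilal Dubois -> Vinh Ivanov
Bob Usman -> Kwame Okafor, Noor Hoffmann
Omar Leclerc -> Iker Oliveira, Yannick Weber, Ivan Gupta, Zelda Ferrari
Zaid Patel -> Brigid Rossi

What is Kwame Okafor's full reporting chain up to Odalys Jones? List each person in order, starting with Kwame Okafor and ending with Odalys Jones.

Kwame Okafor reports to Bob Usman. Bob Usman reports to Hazel Chen. Hazel Chen reports to Vikram Nguyen. Vikram Nguyen reports to Iker Oliveira. Iker Oliveira reports to Omar Leclerc. Omar Leclerc reports to Odalys Jones. Odalys Jones is at the top.

Kwame Okafor -> Bob Usman -> Hazel Chen -> Vikram Nguyen -> Iker Oliveira -> Omar Leclerc -> Odalys Jones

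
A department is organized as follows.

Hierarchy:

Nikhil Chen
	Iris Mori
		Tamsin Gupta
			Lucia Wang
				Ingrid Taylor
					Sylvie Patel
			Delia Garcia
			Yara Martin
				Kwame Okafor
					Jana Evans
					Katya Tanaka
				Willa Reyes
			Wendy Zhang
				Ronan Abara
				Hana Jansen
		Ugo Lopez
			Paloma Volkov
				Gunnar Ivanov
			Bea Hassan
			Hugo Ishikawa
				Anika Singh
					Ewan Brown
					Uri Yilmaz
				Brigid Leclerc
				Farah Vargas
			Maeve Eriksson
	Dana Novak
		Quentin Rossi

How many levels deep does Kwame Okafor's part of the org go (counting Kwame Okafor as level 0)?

1

The longest chain under Kwame Okafor runs Kwame Okafor → Katya Tanaka, which is 1 level below Kwame Okafor.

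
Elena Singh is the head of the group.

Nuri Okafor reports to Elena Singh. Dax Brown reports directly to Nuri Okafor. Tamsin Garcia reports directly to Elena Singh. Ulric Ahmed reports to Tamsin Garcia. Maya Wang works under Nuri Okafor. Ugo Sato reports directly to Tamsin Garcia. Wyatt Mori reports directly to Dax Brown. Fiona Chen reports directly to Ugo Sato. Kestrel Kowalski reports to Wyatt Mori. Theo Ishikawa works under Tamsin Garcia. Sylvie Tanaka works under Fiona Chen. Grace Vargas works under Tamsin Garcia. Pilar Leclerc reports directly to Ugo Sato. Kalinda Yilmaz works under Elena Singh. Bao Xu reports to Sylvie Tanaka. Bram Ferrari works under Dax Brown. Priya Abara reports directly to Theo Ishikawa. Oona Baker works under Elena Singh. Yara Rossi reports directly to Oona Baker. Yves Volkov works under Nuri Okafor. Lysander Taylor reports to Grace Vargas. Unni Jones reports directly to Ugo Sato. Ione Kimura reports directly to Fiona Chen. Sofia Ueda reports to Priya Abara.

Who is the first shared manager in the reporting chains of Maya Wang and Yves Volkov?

Maya Wang's chain of managers is Nuri Okafor, Elena Singh. Yves Volkov's chain of managers is Nuri Okafor, Elena Singh. The first manager that appears in both chains is Nuri Okafor.

Nuri Okafor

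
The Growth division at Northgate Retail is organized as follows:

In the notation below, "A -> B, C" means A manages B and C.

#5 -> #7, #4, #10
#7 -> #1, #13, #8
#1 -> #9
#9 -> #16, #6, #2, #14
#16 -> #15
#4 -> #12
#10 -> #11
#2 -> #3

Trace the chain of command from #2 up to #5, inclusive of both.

#2 -> #9 -> #1 -> #7 -> #5

#2 reports to #9. #9 reports to #1. #1 reports to #7. #7 reports to #5. #5 is at the top.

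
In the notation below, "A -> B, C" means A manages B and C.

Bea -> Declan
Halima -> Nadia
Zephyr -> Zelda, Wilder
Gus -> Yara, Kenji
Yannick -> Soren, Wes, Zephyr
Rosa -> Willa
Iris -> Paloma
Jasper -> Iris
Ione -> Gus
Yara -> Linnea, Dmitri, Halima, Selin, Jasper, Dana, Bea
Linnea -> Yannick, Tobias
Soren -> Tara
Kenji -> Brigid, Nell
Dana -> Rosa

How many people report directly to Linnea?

2

Linnea directly manages Yannick, Tobias. That is 2 direct reports.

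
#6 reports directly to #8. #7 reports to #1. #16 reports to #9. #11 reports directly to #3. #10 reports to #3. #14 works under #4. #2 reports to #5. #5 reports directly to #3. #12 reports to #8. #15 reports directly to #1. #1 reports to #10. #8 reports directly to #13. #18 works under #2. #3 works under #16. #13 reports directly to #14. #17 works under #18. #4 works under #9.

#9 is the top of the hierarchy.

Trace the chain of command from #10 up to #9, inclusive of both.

#10 reports to #3. #3 reports to #16. #16 reports to #9. #9 is at the top.

#10 -> #3 -> #16 -> #9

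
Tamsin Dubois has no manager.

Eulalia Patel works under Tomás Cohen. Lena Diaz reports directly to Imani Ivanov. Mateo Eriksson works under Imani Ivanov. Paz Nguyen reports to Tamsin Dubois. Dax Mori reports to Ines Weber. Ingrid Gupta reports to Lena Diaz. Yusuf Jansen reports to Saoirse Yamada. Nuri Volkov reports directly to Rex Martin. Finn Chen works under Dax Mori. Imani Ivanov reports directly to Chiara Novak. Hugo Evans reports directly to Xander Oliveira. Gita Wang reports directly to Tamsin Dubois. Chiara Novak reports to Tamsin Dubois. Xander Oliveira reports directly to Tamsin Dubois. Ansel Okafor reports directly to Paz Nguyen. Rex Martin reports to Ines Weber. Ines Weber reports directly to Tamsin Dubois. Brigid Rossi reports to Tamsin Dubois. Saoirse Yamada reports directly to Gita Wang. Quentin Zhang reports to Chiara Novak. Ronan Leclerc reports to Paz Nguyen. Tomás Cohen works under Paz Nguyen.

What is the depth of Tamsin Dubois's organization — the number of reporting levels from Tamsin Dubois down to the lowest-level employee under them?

4

The longest chain under Tamsin Dubois runs Tamsin Dubois → Chiara Novak → Imani Ivanov → Lena Diaz → Ingrid Gupta, which is 4 levels below Tamsin Dubois.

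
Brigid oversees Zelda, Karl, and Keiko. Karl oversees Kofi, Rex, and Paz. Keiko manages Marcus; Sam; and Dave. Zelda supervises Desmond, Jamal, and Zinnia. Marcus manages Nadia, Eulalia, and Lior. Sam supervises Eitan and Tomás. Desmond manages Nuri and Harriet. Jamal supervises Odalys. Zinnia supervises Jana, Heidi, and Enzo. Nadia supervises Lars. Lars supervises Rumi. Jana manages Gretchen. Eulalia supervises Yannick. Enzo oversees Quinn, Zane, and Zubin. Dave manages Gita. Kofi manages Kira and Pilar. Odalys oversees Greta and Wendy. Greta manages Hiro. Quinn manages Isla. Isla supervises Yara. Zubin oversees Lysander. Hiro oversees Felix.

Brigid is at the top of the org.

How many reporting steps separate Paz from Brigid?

2

Chain from Paz up to Brigid: Paz → Karl → Brigid. That is 2 steps up, so Paz is 2 levels below Brigid.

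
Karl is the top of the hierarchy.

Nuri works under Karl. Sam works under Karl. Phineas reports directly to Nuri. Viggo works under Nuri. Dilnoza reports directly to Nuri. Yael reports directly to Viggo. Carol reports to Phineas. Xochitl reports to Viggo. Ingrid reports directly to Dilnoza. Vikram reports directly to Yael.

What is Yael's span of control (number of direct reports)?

1

Yael directly manages Vikram. That is 1 direct report.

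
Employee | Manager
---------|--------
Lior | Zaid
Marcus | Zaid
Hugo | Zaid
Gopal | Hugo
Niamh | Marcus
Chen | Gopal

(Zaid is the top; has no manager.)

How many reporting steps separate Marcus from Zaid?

Chain from Marcus up to Zaid: Marcus → Zaid. That is 1 step up, so Marcus is 1 level below Zaid.

1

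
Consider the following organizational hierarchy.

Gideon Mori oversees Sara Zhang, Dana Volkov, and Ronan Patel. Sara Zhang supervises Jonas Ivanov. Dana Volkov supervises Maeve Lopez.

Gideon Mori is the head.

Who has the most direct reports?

Direct-report counts: Gideon Mori has 3; Dana Volkov has 1; Sara Zhang has 1. The largest is 3, held by Gideon Mori.

Gideon Mori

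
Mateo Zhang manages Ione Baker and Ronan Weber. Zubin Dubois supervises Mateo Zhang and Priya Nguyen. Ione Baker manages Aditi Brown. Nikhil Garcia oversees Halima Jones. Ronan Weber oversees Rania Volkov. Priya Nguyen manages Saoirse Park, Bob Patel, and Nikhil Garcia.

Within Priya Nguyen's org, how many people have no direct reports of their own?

The people in Priya Nguyen's organization with no one reporting to them are Halima Jones, Bob Patel, Saoirse Park. That is 3.

3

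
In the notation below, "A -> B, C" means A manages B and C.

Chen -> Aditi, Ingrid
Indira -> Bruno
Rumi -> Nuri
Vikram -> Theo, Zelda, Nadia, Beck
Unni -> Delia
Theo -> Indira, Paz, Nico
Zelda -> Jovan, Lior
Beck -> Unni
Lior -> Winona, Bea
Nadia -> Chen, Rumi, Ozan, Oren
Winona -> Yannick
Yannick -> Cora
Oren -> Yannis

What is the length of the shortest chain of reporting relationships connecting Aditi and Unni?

Aditi is 3 levels below Vikram, and Unni is 2 levels below Vikram (their lowest common manager). The shortest path runs up from Aditi to Vikram and back down to Unni: 3 + 2 = 5 links.

5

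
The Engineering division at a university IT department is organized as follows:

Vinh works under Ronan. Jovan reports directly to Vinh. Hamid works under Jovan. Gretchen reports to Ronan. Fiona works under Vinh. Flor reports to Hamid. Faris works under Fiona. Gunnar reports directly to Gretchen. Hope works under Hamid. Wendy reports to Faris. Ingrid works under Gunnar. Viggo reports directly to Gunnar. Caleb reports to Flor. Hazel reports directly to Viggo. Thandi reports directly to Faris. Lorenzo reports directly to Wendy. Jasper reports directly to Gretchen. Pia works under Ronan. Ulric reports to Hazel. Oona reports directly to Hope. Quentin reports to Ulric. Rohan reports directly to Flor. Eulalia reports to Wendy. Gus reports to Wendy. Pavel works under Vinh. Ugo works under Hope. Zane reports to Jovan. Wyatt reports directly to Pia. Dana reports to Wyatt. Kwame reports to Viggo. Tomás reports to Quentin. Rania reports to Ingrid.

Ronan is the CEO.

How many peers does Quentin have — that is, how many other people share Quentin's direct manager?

Quentin reports to Ulric, and Ulric has no other direct reports. Quentin has 0 peers.

0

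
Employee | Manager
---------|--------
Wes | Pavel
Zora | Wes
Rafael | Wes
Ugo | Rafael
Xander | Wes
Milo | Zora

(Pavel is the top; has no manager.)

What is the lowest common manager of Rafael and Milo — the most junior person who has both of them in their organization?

Wes

Rafael's chain of managers is Wes, Pavel. Milo's chain of managers is Zora, Wes, Pavel. The first manager that appears in both chains is Wes.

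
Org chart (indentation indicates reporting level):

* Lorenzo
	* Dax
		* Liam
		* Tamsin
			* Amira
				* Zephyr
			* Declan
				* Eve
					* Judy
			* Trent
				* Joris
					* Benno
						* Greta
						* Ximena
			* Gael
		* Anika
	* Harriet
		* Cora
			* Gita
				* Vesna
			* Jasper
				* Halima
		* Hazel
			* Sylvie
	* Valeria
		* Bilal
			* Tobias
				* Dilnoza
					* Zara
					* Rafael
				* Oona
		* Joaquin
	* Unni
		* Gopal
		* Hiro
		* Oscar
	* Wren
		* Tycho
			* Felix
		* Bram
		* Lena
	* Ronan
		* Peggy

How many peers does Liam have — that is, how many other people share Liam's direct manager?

2

Liam reports to Dax. Dax's other direct reports are Tamsin, Anika — 2 peers.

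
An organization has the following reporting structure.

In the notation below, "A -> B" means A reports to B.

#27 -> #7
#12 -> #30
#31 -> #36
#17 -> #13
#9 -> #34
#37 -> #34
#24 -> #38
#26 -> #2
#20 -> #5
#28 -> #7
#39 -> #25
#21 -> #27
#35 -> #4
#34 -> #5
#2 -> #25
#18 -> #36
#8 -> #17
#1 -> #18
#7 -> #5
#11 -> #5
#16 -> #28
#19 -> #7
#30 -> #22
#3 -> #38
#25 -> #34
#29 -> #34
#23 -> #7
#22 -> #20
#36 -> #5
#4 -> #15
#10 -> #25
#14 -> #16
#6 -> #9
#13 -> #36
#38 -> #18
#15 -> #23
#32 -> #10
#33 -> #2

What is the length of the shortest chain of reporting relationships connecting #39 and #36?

#39 is 3 levels below #5, and #36 is 1 level below #5 (their lowest common manager). The shortest path runs up from #39 to #5 and back down to #36: 3 + 1 = 4 links.

4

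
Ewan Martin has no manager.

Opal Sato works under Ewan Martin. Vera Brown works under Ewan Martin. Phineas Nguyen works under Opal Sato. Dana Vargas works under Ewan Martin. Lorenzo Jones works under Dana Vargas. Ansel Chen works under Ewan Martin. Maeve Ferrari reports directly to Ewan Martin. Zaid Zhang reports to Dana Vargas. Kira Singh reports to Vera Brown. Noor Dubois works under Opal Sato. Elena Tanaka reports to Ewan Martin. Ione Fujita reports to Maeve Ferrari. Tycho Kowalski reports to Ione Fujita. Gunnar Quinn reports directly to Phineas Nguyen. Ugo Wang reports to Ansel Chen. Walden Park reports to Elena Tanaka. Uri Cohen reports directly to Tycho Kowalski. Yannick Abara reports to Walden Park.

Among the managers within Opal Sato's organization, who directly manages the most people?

Opal Sato

Direct-report counts within Opal Sato's organization: Opal Sato has 2; Phineas Nguyen has 1. The largest is 2, held by Opal Sato.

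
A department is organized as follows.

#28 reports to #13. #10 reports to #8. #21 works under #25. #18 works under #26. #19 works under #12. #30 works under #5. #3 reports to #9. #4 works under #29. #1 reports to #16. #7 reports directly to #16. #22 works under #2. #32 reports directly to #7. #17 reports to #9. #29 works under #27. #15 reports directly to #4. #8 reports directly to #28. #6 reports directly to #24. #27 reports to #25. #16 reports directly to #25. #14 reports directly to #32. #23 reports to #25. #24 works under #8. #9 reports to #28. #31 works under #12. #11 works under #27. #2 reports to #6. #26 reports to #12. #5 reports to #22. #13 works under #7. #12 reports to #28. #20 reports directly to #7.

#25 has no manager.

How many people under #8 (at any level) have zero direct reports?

The people in #8's organization with no one reporting to them are #10, #30. That is 2.

2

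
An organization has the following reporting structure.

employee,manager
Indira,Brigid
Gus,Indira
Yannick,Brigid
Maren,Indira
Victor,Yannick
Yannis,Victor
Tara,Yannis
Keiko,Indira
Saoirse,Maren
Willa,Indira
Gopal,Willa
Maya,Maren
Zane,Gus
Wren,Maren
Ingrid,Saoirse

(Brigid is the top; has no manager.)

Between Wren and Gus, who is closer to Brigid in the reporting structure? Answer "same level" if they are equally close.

Wren is 3 levels below Brigid; Gus is 2. Gus is higher.

Gus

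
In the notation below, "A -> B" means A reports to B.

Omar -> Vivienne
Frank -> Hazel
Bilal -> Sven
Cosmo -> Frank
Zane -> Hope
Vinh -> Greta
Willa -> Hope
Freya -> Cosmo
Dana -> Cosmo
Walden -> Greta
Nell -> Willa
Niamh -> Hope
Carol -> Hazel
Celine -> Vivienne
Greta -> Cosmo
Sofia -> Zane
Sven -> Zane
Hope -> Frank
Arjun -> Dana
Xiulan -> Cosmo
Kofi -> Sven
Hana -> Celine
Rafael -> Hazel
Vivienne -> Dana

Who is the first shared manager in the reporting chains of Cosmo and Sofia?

Cosmo's chain of managers is Frank, Hazel. Sofia's chain of managers is Zane, Hope, Frank, Hazel. The first manager that appears in both chains is Frank.

Frank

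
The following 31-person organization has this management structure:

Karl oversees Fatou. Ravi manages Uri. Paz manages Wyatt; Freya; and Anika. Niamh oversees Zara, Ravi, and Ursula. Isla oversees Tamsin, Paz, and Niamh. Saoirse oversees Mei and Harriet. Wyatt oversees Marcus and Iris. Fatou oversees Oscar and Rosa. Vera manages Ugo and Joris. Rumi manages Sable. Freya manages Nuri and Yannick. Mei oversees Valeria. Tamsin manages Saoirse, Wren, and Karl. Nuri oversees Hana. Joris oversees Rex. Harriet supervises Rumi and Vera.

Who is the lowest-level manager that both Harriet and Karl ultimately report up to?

Harriet's chain of managers is Saoirse, Tamsin, Isla. Karl's chain of managers is Tamsin, Isla. The first manager that appears in both chains is Tamsin.

Tamsin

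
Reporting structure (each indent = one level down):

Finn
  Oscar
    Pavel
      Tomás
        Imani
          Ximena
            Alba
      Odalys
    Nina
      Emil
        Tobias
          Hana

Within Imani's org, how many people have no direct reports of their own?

The only person in Imani's organization with no one reporting to them is Alba. That is 1.

1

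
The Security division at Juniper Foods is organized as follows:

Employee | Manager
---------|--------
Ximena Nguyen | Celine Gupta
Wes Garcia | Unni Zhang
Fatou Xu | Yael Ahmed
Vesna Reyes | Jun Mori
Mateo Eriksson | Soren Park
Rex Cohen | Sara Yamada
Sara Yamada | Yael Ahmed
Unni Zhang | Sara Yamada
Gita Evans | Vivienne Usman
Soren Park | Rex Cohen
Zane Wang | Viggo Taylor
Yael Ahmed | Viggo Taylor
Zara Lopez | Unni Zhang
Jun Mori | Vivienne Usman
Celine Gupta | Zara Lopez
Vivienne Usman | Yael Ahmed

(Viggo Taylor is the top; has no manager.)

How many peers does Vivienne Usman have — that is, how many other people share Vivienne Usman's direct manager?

2

Vivienne Usman reports to Yael Ahmed. Yael Ahmed's other direct reports are Sara Yamada, Fatou Xu — 2 peers.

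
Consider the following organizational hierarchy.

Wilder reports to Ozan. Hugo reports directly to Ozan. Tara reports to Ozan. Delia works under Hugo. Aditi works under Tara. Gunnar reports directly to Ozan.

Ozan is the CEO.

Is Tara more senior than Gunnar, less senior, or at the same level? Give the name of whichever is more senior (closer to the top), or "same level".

same level

Both Tara and Gunnar are 1 level below Ozan.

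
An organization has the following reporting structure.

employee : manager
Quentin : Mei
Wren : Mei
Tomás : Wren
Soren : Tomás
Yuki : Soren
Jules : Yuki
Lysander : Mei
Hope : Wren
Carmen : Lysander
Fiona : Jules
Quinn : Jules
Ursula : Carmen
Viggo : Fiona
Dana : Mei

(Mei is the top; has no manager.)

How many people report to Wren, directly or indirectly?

Wren directly manages Tomás, Hope. Under Tomás: Soren, Yuki, Jules, Quinn, Fiona, Viggo (6). Hope has no reports. So Wren's organization is 2 direct reports plus everyone under them: 7 + 1 = 8.

8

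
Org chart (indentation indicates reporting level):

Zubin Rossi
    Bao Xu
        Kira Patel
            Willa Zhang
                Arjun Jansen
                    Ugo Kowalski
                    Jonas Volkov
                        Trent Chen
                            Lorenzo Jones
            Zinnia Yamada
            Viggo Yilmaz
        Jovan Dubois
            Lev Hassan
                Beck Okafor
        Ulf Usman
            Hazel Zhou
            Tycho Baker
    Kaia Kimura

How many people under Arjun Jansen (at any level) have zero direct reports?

The people in Arjun Jansen's organization with no one reporting to them are Lorenzo Jones, Ugo Kowalski. That is 2.

2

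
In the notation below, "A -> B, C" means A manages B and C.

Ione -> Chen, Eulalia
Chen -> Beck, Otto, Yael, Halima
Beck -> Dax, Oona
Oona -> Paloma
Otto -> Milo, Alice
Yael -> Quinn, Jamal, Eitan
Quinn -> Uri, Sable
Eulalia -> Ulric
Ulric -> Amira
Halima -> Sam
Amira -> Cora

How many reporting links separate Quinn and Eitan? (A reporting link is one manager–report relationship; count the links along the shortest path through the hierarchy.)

2

Quinn is 1 level below Yael, and Eitan is 1 level below Yael (their lowest common manager). The shortest path runs up from Quinn to Yael and back down to Eitan: 1 + 1 = 2 links.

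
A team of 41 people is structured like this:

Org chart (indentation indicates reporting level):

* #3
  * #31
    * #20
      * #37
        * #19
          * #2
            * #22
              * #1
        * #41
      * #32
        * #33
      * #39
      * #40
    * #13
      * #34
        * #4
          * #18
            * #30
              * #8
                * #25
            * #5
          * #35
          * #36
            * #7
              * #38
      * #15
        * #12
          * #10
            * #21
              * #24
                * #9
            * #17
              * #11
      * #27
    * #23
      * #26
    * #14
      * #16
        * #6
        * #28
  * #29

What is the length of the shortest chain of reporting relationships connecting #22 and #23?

#22 is 5 levels below #31, and #23 is 1 level below #31 (their lowest common manager). The shortest path runs up from #22 to #31 and back down to #23: 5 + 1 = 6 links.

6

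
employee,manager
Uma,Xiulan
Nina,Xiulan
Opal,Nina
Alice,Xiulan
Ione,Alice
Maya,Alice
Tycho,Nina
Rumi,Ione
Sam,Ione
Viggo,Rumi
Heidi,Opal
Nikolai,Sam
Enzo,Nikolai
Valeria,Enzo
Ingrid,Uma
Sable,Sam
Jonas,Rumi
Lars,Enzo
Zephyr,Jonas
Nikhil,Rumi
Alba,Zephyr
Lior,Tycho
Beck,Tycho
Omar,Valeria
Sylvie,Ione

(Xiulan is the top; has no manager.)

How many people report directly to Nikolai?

1

Nikolai directly manages Enzo. That is 1 direct report.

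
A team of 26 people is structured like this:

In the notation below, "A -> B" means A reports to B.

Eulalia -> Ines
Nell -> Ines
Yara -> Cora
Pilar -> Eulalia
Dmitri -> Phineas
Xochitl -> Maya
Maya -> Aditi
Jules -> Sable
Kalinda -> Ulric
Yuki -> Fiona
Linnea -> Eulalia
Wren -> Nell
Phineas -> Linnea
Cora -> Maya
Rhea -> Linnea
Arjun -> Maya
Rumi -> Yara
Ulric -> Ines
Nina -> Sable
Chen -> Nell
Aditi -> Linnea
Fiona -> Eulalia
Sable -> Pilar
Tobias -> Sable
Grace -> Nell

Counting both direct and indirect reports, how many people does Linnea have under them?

Linnea directly manages Rhea, Aditi, Phineas. Rhea has no reports. Under Aditi: Maya, Xochitl, Cora, Yara, Rumi, Arjun (6). Under Phineas: Dmitri (1). So Linnea's organization is 3 direct reports plus everyone under them: 1 + 7 + 2 = 10.

10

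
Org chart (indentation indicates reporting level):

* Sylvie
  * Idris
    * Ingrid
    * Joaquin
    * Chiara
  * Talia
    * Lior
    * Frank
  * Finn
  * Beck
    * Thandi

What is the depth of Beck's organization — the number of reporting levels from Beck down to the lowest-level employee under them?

1

The longest chain under Beck runs Beck → Thandi, which is 1 level below Beck.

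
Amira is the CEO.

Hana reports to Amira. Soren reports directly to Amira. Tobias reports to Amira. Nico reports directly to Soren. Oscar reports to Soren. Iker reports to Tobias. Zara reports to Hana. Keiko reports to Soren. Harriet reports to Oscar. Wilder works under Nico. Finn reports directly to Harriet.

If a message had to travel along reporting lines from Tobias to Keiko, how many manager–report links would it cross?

Tobias is 1 level below Amira, and Keiko is 2 levels below Amira (their lowest common manager). The shortest path runs up from Tobias to Amira and back down to Keiko: 1 + 2 = 3 links.

3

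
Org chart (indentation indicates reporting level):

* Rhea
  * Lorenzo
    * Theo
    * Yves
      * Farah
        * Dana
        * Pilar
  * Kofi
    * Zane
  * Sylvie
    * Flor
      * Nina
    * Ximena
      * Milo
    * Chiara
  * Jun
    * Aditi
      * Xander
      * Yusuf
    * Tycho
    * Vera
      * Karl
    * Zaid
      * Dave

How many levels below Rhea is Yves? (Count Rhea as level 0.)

2

Chain from Yves up to Rhea: Yves → Lorenzo → Rhea. That is 2 steps up, so Yves is 2 levels below Rhea.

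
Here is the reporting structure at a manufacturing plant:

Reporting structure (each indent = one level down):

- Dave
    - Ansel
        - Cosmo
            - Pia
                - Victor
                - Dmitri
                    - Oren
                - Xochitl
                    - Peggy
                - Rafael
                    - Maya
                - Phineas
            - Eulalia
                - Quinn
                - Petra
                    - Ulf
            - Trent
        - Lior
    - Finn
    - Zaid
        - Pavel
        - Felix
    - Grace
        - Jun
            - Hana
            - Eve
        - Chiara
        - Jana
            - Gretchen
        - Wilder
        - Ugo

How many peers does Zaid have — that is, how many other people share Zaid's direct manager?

Zaid reports to Dave. Dave's other direct reports are Ansel, Finn, Grace — 3 peers.

3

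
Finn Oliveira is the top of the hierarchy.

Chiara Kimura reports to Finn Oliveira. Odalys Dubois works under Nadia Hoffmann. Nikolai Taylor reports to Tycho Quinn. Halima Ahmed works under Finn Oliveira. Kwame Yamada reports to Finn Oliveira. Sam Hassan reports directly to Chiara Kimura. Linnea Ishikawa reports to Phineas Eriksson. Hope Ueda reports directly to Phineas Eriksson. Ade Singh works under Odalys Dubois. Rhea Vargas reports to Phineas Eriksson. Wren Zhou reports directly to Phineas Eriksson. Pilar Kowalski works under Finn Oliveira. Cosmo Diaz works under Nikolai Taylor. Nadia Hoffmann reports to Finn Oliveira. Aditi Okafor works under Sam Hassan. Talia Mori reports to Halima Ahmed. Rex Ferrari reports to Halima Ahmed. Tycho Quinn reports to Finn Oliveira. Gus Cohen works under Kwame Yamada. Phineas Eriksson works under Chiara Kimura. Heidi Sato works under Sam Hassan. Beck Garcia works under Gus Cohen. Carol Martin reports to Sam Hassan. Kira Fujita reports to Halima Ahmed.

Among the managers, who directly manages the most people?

Finn Oliveira

Direct-report counts: Finn Oliveira has 6; Tycho Quinn has 1; Nikolai Taylor has 1; Nadia Hoffmann has 1; Odalys Dubois has 1; Halima Ahmed has 3; Kwame Yamada has 1; Gus Cohen has 1; Chiara Kimura has 2; Phineas Eriksson has 4; Sam Hassan has 3. The largest is 6, held by Finn Oliveira.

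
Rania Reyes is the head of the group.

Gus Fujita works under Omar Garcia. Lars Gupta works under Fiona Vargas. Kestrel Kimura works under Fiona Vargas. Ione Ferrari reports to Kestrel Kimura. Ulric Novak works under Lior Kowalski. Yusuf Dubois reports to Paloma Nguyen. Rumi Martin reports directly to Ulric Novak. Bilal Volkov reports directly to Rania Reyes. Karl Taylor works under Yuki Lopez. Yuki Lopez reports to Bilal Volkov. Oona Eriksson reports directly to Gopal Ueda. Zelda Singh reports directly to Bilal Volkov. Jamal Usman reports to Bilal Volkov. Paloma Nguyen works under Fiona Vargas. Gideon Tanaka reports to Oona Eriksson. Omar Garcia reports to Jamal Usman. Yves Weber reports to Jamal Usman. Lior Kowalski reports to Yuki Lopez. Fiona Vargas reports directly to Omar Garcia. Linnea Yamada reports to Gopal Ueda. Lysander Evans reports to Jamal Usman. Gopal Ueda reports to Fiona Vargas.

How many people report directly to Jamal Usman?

Jamal Usman directly manages Omar Garcia, Lysander Evans, Yves Weber. That is 3 direct reports.

3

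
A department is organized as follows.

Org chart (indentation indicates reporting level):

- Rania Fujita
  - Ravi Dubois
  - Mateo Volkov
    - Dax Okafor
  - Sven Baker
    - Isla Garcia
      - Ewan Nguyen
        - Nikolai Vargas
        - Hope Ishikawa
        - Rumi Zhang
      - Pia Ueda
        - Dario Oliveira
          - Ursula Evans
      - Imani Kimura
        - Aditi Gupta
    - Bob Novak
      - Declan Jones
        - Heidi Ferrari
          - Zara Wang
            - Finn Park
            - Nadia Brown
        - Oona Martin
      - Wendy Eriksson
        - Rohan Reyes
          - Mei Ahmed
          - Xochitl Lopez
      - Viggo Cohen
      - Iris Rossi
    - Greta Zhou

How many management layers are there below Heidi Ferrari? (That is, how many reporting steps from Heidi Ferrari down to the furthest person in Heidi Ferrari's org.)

The longest chain under Heidi Ferrari runs Heidi Ferrari → Zara Wang → Nadia Brown, which is 2 levels below Heidi Ferrari.

2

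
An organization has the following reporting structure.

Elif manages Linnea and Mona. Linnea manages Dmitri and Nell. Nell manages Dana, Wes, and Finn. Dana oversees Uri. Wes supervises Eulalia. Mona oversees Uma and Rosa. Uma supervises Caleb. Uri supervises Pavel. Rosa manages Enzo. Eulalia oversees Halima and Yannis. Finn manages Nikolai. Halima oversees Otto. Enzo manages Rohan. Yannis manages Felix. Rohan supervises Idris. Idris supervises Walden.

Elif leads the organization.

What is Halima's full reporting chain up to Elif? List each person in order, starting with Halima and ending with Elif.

Halima reports to Eulalia. Eulalia reports to Wes. Wes reports to Nell. Nell reports to Linnea. Linnea reports to Elif. Elif is at the top.

Halima -> Eulalia -> Wes -> Nell -> Linnea -> Elif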